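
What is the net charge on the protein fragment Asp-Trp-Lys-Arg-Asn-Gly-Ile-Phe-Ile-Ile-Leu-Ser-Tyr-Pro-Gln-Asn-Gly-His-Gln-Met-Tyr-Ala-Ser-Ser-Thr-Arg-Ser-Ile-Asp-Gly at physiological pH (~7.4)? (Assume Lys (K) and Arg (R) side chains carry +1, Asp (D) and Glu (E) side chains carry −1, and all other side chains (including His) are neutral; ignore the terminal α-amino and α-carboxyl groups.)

Positive (K, R): Lys3, Arg4, Arg26 → +3.
Negative (D, E): Asp1, Asp29 → −2.
Net charge = (+3) + (−2) = +1.

+1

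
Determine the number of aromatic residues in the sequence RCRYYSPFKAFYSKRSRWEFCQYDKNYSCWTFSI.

11

Phenylalanine (F), tryptophan (W), and tyrosine (Y) have aromatic ring side chains.
Matching residues: Y4, Y5, F8, F11, Y12, W18, F20, Y23, Y27, W30, F32.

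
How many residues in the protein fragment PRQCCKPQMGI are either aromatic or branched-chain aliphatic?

Aromatic: F, W, Y. Branched-chain aliphatic: I, L, V.
Aromatic residues here: none (0).
Branched-chain aliphatic residues here: I11 (1).
The two groups share no amino acid, so total = 0 + 1 = 1.

1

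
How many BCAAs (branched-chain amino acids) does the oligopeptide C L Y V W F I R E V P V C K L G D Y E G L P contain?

Valine (V), leucine (L), and isoleucine (I) are the branched-chain amino acids.
Matching residues: L2, V4, I7, V10, V12, L15, L21.

7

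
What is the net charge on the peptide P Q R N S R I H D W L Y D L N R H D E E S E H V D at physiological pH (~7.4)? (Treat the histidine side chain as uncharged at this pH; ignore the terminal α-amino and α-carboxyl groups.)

Near pH 7.4, K and R contribute +1 each, D and E contribute −1 each, and every other side chain (His included, as stated) is uncharged.
Positive (K, R): R3, R6, R16 → +3.
Negative (D, E): D9, D13, D18, E19, E20, E22, D25 → −7.
Net charge = (+3) + (−7) = −4.

-4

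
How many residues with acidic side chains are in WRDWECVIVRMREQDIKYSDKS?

The acidic residues are Asp (D) and Glu (E), whose side chains end in a carboxylate group.
Matching residues: D3, E5, E13, D15, D20.

5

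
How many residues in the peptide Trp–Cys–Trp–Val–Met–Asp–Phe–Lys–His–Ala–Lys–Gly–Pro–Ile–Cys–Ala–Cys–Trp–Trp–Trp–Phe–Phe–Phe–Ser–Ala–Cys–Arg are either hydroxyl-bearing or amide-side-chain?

Hydroxyl-bearing: S, T, Y. Amide-side-chain: N, Q.
Hydroxyl-bearing residues here: Ser24 (1).
Amide-side-chain residues here: none (0).
The two groups share no amino acid, so total = 1 + 0 = 1.

1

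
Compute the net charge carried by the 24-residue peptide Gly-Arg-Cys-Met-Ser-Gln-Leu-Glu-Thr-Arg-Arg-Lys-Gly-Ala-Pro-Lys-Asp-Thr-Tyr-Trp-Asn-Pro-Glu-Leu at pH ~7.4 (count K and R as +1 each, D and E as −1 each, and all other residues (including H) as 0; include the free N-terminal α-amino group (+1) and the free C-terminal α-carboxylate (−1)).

+2

Positive (K, R): Arg2, Arg10, Arg11, Lys12, Lys16 → +5.
Negative (D, E): Glu8, Asp17, Glu23 → −3.
The N-terminus (+1) and C-terminus (−1) cancel.
Net charge = (+5) + (−3) = +2.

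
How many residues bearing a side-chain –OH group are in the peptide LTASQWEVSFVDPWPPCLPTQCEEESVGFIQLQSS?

7

S, T, and Y are the three residues with a side-chain hydroxyl.
Matching residues: T2, S4, S9, T20, S26, S34, S35.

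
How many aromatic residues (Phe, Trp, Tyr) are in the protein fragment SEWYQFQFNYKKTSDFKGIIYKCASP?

Matching residues: W3, Y4, F6, F8, Y10, F16, Y21.

7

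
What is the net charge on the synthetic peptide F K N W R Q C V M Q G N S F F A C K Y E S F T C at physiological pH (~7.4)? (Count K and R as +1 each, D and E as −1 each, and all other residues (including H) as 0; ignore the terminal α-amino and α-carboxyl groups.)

Positive (K, R): K2, R5, K18 → +3.
Negative (D, E): E20 → −1.
Net charge = (+3) + (−1) = +2.

+2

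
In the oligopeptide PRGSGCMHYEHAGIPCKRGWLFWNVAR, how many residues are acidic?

The acidic residues are Asp (D) and Glu (E), whose side chains end in a carboxylate group.
Matching residues: E10.

1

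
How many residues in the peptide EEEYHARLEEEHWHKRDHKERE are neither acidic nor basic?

Acidic: D, E. Basic: K, R, H. All other residues are neither.
Matching residues: Y4, A6, L8, W13.

4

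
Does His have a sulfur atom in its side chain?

No

Cysteine (C, thiol) and methionine (M, thioether) are the two sulfur-containing amino acids.
Histidine is not in this group.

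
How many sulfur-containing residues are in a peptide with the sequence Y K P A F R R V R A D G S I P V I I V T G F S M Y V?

The sulfur-bearing residues are cysteine (–SH) and methionine (–S–CH₃).
Matching residues: M24.

1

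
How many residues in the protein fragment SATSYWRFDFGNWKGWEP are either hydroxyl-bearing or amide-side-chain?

5

Hydroxyl-bearing: S, T, Y. Amide-side-chain: N, Q.
Hydroxyl-bearing residues here: S1, T3, S4, Y5 (4).
Amide-side-chain residues here: N12 (1).
The two groups share no amino acid, so total = 4 + 1 = 5.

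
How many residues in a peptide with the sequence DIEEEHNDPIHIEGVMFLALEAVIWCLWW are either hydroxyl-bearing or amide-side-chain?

Hydroxyl-bearing: S, T, Y. Amide-side-chain: N, Q.
Hydroxyl-bearing residues here: none (0).
Amide-side-chain residues here: N7 (1).
The two groups share no amino acid, so total = 0 + 1 = 1.

1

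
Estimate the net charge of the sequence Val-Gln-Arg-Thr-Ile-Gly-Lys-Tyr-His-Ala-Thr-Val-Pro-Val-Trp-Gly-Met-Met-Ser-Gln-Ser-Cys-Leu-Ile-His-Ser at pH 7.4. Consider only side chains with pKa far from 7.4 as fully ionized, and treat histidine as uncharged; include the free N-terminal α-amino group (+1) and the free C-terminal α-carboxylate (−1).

+2

At pH ~7.4 the Lys and Arg side chains are protonated (+1), the Asp and Glu side chains are deprotonated (−1), and with His taken as neutral all other side chains carry no charge.
Positive (K, R): Arg3, Lys7 → +2.
Negative (D, E): none → −0.
The N-terminus (+1) and C-terminus (−1) cancel.
Net charge = (+2) + (−0) = +2.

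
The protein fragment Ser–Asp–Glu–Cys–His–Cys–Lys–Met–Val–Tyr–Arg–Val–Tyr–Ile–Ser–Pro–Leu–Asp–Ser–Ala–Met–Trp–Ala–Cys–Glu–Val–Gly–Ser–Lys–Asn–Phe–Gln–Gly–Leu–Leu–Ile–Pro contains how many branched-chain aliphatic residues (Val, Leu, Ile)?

8

Matching residues: Val9, Val12, Ile14, Leu17, Val26, Leu34, Leu35, Ile36.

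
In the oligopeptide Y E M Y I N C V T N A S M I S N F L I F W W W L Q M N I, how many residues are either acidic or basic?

1

Acidic: D, E. Basic: H, K, R.
Acidic residues here: E2 (1).
Basic residues here: none (0).
The two groups share no amino acid, so total = 1 + 0 = 1.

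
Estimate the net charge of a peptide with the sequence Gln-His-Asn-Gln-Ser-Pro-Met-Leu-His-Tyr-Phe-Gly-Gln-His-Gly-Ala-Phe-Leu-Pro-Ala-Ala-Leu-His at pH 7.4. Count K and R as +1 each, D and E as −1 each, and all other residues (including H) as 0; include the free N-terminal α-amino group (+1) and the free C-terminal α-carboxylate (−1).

Positive (K, R): none → +0.
Negative (D, E): none → −0.
The N-terminus (+1) and C-terminus (−1) cancel.
Net charge = (+0) + (−0) = 0.

0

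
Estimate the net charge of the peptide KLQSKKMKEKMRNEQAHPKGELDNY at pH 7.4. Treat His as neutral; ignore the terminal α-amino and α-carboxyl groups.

Near pH 7.4, K and R contribute +1 each, D and E contribute −1 each, and every other side chain (His included, as stated) is uncharged.
Positive (K, R): K1, K5, K6, K8, K10, R12, K19 → +7.
Negative (D, E): E9, E14, E21, D23 → −4.
Net charge = (+7) + (−4) = +3.

+3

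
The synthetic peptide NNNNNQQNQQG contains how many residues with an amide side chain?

10

Only N (asparagine) and Q (glutamine) carry a side-chain carboxamide.
Matching residues: N1, N2, N3, N4, N5, Q6, Q7, N8, Q9, Q10.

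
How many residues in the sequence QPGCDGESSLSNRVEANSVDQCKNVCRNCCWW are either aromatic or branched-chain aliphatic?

Aromatic: F, W, Y. Branched-chain aliphatic: I, L, V.
Aromatic residues here: W31, W32 (2).
Branched-chain aliphatic residues here: L10, V14, V19, V25 (4).
The two groups share no amino acid, so total = 2 + 4 = 6.

6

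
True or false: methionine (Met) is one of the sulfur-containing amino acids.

The sulfur-bearing residues are cysteine (–SH) and methionine (–S–CH₃).
Methionine is in this group.

True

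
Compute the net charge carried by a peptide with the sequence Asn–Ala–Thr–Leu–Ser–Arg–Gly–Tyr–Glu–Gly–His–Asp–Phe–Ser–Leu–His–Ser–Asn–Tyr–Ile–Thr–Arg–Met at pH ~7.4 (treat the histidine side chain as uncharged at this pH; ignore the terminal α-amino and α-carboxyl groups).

The side chains ionized at physiological pH are Lys/Arg (+1) and Asp/Glu (−1); with His treated as neutral, nothing else contributes.
Positive (K, R): Arg6, Arg22 → +2.
Negative (D, E): Glu9, Asp12 → −2.
Net charge = (+2) + (−2) = 0.

0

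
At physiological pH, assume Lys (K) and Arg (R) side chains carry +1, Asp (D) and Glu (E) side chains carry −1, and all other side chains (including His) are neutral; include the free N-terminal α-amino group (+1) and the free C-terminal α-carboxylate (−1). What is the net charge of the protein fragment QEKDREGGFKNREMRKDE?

Positive (K, R): K3, R5, K10, R12, R15, K16 → +6.
Negative (D, E): E2, D4, E6, E13, D17, E18 → −6.
The N-terminus (+1) and C-terminus (−1) cancel.
Net charge = (+6) + (−6) = 0.

0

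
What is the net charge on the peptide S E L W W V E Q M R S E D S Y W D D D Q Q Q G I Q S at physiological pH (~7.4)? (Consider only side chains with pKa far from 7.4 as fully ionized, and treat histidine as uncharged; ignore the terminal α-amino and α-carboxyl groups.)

-6

At pH ~7.4 the Lys and Arg side chains are protonated (+1), the Asp and Glu side chains are deprotonated (−1), and with His taken as neutral all other side chains carry no charge.
Positive (K, R): R10 → +1.
Negative (D, E): E2, E7, E12, D13, D17, D18, D19 → −7.
Net charge = (+1) + (−7) = −6.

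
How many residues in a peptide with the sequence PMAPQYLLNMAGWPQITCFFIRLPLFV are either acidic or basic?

Acidic: D, E. Basic: H, K, R.
Acidic residues here: none (0).
Basic residues here: R22 (1).
The two groups share no amino acid, so total = 0 + 1 = 1.

1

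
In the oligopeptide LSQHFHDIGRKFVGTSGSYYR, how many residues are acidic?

1

The acidic residues are Asp (D) and Glu (E), whose side chains end in a carboxylate group.
Matching residues: D7.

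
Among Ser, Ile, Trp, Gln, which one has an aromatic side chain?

Trp

The aromatic amino acids are Phe (F, benzyl), Trp (W, indole), and Tyr (Y, phenol).
Of the listed options, only Trp belongs to this group.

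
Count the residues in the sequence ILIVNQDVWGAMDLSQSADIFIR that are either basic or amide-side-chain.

Basic: H, K, R. Amide-side-chain: N, Q.
Basic residues here: R23 (1).
Amide-side-chain residues here: N5, Q6, Q16 (3).
The two groups share no amino acid, so total = 1 + 3 = 4.

4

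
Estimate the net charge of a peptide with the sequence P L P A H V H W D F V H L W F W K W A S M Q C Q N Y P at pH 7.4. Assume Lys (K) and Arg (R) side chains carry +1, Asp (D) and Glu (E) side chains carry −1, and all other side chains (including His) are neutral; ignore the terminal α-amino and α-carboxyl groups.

0

Positive (K, R): K17 → +1.
Negative (D, E): D9 → −1.
Net charge = (+1) + (−1) = 0.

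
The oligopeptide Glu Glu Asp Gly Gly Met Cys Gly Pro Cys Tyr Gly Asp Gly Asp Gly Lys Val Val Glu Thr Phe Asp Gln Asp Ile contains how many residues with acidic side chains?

8

Only D (aspartate) and E (glutamate) carry a side-chain carboxylic acid.
Matching residues: Glu1, Glu2, Asp3, Asp13, Asp15, Glu20, Asp23, Asp25.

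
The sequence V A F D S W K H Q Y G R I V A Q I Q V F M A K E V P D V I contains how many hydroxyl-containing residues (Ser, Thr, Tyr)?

2

Matching residues: S5, Y10.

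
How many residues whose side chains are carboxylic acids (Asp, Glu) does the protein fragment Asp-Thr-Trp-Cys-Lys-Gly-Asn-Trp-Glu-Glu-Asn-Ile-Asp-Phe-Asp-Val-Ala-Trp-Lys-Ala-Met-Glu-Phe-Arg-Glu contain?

Matching residues: Asp1, Glu9, Glu10, Asp13, Asp15, Glu22, Glu25.

7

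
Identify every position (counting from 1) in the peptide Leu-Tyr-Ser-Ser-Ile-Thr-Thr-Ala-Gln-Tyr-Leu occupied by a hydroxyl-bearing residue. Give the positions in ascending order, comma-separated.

Serine (S), threonine (T), and tyrosine (Y) each carry a hydroxyl group on the side chain.
Matching residues: Tyr2, Ser3, Ser4, Thr6, Thr7, Tyr10.

2, 3, 4, 6, 7, 10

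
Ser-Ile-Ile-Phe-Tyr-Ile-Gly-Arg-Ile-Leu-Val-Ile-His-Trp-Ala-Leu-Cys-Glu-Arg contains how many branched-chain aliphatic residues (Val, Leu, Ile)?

8

Matching residues: Ile2, Ile3, Ile6, Ile9, Leu10, Val11, Ile12, Leu16.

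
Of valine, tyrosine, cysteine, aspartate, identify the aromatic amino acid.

Phenylalanine (F), tryptophan (W), and tyrosine (Y) have aromatic ring side chains.
Of the listed options, only tyrosine belongs to this group.

tyrosine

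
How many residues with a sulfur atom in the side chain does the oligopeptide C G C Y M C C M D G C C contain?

8

The sulfur-bearing residues are cysteine (–SH) and methionine (–S–CH₃).
Matching residues: C1, C3, M5, C6, C7, M8, C11, C12.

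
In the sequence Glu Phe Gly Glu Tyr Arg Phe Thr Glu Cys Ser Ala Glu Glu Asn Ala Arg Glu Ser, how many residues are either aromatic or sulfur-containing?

Aromatic: F, W, Y. Sulfur-containing: C, M.
Aromatic residues here: Phe2, Tyr5, Phe7 (3).
Sulfur-containing residues here: Cys10 (1).
The two groups share no amino acid, so total = 3 + 1 = 4.

4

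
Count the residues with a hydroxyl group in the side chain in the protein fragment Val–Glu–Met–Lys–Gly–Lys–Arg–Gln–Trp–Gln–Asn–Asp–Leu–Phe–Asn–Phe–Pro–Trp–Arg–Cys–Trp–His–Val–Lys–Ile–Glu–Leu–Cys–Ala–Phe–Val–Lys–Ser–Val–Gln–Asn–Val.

S, T, and Y are the three residues with a side-chain hydroxyl.
Matching residues: Ser33.

1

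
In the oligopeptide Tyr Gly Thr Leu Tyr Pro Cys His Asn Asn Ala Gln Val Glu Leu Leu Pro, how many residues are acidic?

The acidic residues are Asp (D) and Glu (E), whose side chains end in a carboxylate group.
Matching residues: Glu14.

1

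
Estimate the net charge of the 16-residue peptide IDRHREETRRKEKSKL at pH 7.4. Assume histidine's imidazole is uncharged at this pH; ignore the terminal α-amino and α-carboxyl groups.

The side chains ionized at physiological pH are Lys/Arg (+1) and Asp/Glu (−1); with His treated as neutral, nothing else contributes.
Positive (K, R): R3, R5, R9, R10, K11, K13, K15 → +7.
Negative (D, E): D2, E6, E7, E12 → −4.
Net charge = (+7) + (−4) = +3.

+3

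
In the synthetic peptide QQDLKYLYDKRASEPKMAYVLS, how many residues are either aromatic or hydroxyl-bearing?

5

Aromatic: F, W, Y. Hydroxyl-bearing: S, T, Y.
Aromatic residues here: Y6, Y8, Y19 (3).
Hydroxyl-bearing residues here: Y6, Y8, S13, Y19, S22 (5).
Y is in both groups, so the 3 Y residues must not be double-counted.
Total = 3 + 5 − 3 = 5.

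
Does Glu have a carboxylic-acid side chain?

The acidic residues are Asp (D) and Glu (E), whose side chains end in a carboxylate group.
Glutamate is in this group.

Yes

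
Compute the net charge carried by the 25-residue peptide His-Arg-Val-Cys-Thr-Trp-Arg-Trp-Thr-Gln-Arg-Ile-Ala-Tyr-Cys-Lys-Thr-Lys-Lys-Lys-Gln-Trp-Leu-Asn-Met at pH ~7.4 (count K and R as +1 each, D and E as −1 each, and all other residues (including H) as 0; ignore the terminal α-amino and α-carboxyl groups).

+7

Positive (K, R): Arg2, Arg7, Arg11, Lys16, Lys18, Lys19, Lys20 → +7.
Negative (D, E): none → −0.
Net charge = (+7) + (−0) = +7.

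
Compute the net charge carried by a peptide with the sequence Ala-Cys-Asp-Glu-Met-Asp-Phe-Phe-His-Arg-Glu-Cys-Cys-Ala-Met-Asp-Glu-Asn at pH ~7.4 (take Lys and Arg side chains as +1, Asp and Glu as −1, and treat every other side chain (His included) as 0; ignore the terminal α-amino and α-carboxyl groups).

Positive (K, R): Arg10 → +1.
Negative (D, E): Asp3, Glu4, Asp6, Glu11, Asp16, Glu17 → −6.
Net charge = (+1) + (−6) = −5.

-5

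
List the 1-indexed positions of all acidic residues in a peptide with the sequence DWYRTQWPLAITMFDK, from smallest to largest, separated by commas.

1, 15

Only D (aspartate) and E (glutamate) carry a side-chain carboxylic acid.
Matching residues: D1, D15.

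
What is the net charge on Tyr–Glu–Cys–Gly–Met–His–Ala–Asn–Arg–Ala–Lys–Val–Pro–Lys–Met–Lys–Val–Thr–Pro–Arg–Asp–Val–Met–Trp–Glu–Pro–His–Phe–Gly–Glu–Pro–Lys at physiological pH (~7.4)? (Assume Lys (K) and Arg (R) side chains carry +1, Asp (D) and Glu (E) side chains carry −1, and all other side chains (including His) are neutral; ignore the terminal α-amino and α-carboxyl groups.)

Positive (K, R): Arg9, Lys11, Lys14, Lys16, Arg20, Lys32 → +6.
Negative (D, E): Glu2, Asp21, Glu25, Glu30 → −4.
Net charge = (+6) + (−4) = +2.

+2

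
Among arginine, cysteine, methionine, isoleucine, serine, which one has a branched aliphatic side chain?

isoleucine

The BCAAs are Val, Leu, and Ile — aliphatic side chains with a branch point.
Of the listed options, only isoleucine belongs to this group.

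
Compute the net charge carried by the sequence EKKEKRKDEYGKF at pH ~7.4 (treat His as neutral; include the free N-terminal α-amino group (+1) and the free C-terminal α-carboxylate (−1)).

+2

Near pH 7.4, K and R contribute +1 each, D and E contribute −1 each, and every other side chain (His included, as stated) is uncharged.
Positive (K, R): K2, K3, K5, R6, K7, K12 → +6.
Negative (D, E): E1, E4, D8, E9 → −4.
The N-terminus (+1) and C-terminus (−1) cancel.
Net charge = (+6) + (−4) = +2.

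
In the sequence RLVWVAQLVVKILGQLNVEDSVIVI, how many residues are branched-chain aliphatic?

14

Valine (V), leucine (L), and isoleucine (I) are the branched-chain amino acids.
Matching residues: L2, V3, V5, L8, V9, V10, I12, L13, L16, V18, V22, I23, V24, I25.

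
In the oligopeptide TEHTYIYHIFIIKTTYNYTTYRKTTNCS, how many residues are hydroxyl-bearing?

S, T, and Y are the three residues with a side-chain hydroxyl.
Matching residues: T1, T4, Y5, Y7, T14, T15, Y16, Y18, T19, T20, Y21, T24, T25, S28.

14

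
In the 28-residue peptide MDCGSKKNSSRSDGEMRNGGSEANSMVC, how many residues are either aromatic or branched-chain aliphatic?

1

Aromatic: F, W, Y. Branched-chain aliphatic: I, L, V.
Aromatic residues here: none (0).
Branched-chain aliphatic residues here: V27 (1).
The two groups share no amino acid, so total = 0 + 1 = 1.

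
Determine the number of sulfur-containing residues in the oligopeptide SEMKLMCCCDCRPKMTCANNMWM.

Only Cys (C) and Met (M) have a sulfur atom in the side chain.
Matching residues: M3, M6, C7, C8, C9, C11, M15, C17, M21, M23.

10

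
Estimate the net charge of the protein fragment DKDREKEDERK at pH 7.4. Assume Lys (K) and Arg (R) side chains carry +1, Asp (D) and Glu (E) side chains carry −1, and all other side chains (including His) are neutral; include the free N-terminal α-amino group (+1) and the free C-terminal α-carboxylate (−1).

Positive (K, R): K2, R4, K6, R10, K11 → +5.
Negative (D, E): D1, D3, E5, E7, D8, E9 → −6.
The N-terminus (+1) and C-terminus (−1) cancel.
Net charge = (+5) + (−6) = −1.

-1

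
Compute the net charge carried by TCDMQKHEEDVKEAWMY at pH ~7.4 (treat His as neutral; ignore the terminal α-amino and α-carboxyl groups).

-3

Near pH 7.4, K and R contribute +1 each, D and E contribute −1 each, and every other side chain (His included, as stated) is uncharged.
Positive (K, R): K6, K12 → +2.
Negative (D, E): D3, E8, E9, D10, E13 → −5.
Net charge = (+2) + (−5) = −3.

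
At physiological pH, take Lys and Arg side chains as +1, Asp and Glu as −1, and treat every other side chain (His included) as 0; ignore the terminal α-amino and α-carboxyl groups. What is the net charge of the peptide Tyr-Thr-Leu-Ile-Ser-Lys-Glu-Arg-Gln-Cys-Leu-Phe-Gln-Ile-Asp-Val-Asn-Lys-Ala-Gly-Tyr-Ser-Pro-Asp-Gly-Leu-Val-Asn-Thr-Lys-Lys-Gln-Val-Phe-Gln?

+2

Positive (K, R): Lys6, Arg8, Lys18, Lys30, Lys31 → +5.
Negative (D, E): Glu7, Asp15, Asp24 → −3.
Net charge = (+5) + (−3) = +2.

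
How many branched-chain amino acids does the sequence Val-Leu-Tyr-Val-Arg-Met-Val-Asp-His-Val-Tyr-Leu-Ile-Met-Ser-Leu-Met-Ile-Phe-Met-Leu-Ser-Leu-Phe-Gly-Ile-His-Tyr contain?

12

The BCAAs are Val, Leu, and Ile — aliphatic side chains with a branch point.
Matching residues: Val1, Leu2, Val4, Val7, Val10, Leu12, Ile13, Leu16, Ile18, Leu21, Leu23, Ile26.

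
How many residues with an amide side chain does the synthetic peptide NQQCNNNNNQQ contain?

Asparagine (N) and glutamine (Q) have uncharged amide side chains.
Matching residues: N1, Q2, Q3, N5, N6, N7, N8, N9, Q10, Q11.

10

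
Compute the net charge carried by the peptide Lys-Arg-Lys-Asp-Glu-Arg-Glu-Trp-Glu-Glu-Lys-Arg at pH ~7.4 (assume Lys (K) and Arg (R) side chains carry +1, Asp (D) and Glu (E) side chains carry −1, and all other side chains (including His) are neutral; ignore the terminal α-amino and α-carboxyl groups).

Positive (K, R): Lys1, Arg2, Lys3, Arg6, Lys11, Arg12 → +6.
Negative (D, E): Asp4, Glu5, Glu7, Glu9, Glu10 → −5.
Net charge = (+6) + (−5) = +1.

+1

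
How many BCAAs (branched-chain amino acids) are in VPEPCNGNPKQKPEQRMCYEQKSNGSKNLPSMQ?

2

The BCAAs are Val, Leu, and Ile — aliphatic side chains with a branch point.
Matching residues: V1, L29.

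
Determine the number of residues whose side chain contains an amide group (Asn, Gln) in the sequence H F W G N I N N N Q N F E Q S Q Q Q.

Matching residues: N5, N7, N8, N9, Q10, N11, Q14, Q16, Q17, Q18.

10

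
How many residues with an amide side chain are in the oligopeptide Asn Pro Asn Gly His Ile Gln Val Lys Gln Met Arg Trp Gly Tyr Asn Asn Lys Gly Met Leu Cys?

6

The amide-side-chain residues are Asn (N) and Gln (Q).
Matching residues: Asn1, Asn3, Gln7, Gln10, Asn16, Asn17.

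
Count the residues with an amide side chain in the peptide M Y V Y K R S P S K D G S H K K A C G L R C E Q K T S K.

Only N (asparagine) and Q (glutamine) carry a side-chain carboxamide.
Matching residues: Q24.

1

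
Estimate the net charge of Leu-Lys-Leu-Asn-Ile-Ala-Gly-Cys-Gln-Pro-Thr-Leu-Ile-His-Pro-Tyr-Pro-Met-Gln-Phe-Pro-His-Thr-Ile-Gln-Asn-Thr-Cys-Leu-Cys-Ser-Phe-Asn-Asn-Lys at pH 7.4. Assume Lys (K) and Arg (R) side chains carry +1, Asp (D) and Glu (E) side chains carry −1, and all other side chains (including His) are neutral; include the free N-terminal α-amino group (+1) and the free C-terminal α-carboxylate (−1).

+2

Positive (K, R): Lys2, Lys35 → +2.
Negative (D, E): none → −0.
The N-terminus (+1) and C-terminus (−1) cancel.
Net charge = (+2) + (−0) = +2.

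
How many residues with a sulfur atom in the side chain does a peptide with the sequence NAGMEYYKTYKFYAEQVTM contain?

Only Cys (C) and Met (M) have a sulfur atom in the side chain.
Matching residues: M4, M19.

2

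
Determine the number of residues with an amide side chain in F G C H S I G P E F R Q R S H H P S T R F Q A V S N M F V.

Asparagine (N) and glutamine (Q) have uncharged amide side chains.
Matching residues: Q12, Q22, N26.

3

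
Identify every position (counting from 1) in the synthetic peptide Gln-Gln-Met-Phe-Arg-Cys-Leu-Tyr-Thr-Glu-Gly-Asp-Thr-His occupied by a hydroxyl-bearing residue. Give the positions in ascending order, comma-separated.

S, T, and Y are the three residues with a side-chain hydroxyl.
Matching residues: Tyr8, Thr9, Thr13.

8, 9, 13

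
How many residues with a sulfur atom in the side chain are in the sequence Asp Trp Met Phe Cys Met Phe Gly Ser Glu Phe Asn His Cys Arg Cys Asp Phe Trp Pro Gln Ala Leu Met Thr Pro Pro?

The sulfur-bearing residues are cysteine (–SH) and methionine (–S–CH₃).
Matching residues: Met3, Cys5, Met6, Cys14, Cys16, Met24.

6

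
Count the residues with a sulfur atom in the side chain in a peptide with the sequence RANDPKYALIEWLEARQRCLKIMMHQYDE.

3

The sulfur-bearing residues are cysteine (–SH) and methionine (–S–CH₃).
Matching residues: C19, M23, M24.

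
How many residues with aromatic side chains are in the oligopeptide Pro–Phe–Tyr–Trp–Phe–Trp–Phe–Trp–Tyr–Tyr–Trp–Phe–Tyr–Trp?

Phenylalanine (F), tryptophan (W), and tyrosine (Y) have aromatic ring side chains.
Matching residues: Phe2, Tyr3, Trp4, Phe5, Trp6, Phe7, Trp8, Tyr9, Tyr10, Trp11, Phe12, Tyr13, Trp14.

13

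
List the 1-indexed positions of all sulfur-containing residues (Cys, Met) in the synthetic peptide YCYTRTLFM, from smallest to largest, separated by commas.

Matching residues: C2, M9.

2, 9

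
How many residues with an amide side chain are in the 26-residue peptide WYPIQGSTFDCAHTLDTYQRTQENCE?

4

The amide-side-chain residues are Asn (N) and Gln (Q).
Matching residues: Q5, Q19, Q22, N24.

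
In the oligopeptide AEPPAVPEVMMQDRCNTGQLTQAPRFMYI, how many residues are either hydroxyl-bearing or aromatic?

4

Hydroxyl-bearing: S, T, Y. Aromatic: F, W, Y.
Hydroxyl-bearing residues here: T17, T21, Y28 (3).
Aromatic residues here: F26, Y28 (2).
Y is in both groups, so the 1 Y residue must not be double-counted.
Total = 3 + 2 − 1 = 4.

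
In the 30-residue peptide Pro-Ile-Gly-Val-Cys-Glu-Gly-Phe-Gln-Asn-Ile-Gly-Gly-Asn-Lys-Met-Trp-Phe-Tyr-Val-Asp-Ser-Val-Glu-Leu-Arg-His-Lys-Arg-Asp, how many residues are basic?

The basic amino acids are Lys (K), Arg (R), and His (H).
Matching residues: Lys15, Arg26, His27, Lys28, Arg29.

5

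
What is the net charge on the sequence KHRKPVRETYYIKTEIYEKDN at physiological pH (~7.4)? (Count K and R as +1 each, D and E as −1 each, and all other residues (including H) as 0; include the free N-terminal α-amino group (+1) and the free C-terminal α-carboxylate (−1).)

+2

Positive (K, R): K1, R3, K4, R7, K13, K19 → +6.
Negative (D, E): E8, E15, E18, D20 → −4.
The N-terminus (+1) and C-terminus (−1) cancel.
Net charge = (+6) + (−4) = +2.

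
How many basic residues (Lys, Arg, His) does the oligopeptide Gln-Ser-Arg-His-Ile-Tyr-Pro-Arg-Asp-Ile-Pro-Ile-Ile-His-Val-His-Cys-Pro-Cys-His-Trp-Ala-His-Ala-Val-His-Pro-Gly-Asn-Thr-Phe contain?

8

Matching residues: Arg3, His4, Arg8, His14, His16, His20, His23, His26.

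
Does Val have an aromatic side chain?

F, W, and Y each carry an aromatic ring on the side chain.
Valine is not in this group.

No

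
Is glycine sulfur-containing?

No

Cysteine (C, thiol) and methionine (M, thioether) are the two sulfur-containing amino acids.
Glycine is not in this group.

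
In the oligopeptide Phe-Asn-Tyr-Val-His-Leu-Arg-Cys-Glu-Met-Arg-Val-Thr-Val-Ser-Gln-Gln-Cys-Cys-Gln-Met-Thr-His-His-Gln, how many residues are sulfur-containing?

Only Cys (C) and Met (M) have a sulfur atom in the side chain.
Matching residues: Cys8, Met10, Cys18, Cys19, Met21.

5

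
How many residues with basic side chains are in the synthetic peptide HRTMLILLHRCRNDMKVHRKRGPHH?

The basic amino acids are Lys (K), Arg (R), and His (H).
Matching residues: H1, R2, H9, R10, R12, K16, H18, R19, K20, R21, H24, H25.

12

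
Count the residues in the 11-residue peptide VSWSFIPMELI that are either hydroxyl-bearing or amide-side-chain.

2

Hydroxyl-bearing: S, T, Y. Amide-side-chain: N, Q.
Hydroxyl-bearing residues here: S2, S4 (2).
Amide-side-chain residues here: none (0).
The two groups share no amino acid, so total = 2 + 0 = 2.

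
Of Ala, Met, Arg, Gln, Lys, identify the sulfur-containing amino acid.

Met

The sulfur-bearing residues are cysteine (–SH) and methionine (–S–CH₃).
Of the listed options, only Met belongs to this group.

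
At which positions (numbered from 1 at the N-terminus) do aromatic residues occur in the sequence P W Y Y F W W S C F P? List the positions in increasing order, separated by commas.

2, 3, 4, 5, 6, 7, 10

Phenylalanine (F), tryptophan (W), and tyrosine (Y) have aromatic ring side chains.
Matching residues: W2, Y3, Y4, F5, W6, W7, F10.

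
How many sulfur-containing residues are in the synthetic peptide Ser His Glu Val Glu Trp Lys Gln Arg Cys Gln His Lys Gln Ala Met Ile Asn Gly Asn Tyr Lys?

2

Cysteine (C, thiol) and methionine (M, thioether) are the two sulfur-containing amino acids.
Matching residues: Cys10, Met16.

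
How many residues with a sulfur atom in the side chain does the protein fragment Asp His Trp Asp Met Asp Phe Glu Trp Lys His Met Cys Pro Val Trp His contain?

3

The sulfur-bearing residues are cysteine (–SH) and methionine (–S–CH₃).
Matching residues: Met5, Met12, Cys13.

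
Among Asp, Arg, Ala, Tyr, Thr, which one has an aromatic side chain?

Tyr

The aromatic amino acids are Phe (F, benzyl), Trp (W, indole), and Tyr (Y, phenol).
Of the listed options, only Tyr belongs to this group.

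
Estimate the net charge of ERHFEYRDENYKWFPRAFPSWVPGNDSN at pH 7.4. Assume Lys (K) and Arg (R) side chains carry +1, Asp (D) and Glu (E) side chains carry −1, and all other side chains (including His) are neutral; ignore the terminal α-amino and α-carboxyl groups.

-1

Positive (K, R): R2, R7, K12, R16 → +4.
Negative (D, E): E1, E5, D8, E9, D26 → −5.
Net charge = (+4) + (−5) = −1.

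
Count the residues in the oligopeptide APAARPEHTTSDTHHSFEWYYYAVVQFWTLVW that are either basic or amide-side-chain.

5

Basic: H, K, R. Amide-side-chain: N, Q.
Basic residues here: R5, H8, H14, H15 (4).
Amide-side-chain residues here: Q26 (1).
The two groups share no amino acid, so total = 4 + 1 = 5.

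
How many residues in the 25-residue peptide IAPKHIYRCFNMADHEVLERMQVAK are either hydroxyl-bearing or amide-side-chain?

3

Hydroxyl-bearing: S, T, Y. Amide-side-chain: N, Q.
Hydroxyl-bearing residues here: Y7 (1).
Amide-side-chain residues here: N11, Q22 (2).
The two groups share no amino acid, so total = 1 + 2 = 3.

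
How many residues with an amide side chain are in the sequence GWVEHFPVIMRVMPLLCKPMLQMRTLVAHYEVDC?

1

The amide-side-chain residues are Asn (N) and Gln (Q).
Matching residues: Q22.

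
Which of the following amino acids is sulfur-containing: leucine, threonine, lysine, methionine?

Only Cys (C) and Met (M) have a sulfur atom in the side chain.
Of the listed options, only methionine belongs to this group.

methionine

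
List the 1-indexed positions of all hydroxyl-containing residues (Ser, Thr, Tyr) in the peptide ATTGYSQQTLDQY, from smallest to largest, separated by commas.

2, 3, 5, 6, 9, 13

Matching residues: T2, T3, Y5, S6, T9, Y13.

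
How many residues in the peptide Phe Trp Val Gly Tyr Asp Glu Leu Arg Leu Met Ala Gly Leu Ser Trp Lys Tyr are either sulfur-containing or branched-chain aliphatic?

5

Sulfur-containing: C, M. Branched-chain aliphatic: I, L, V.
Sulfur-containing residues here: Met11 (1).
Branched-chain aliphatic residues here: Val3, Leu8, Leu10, Leu14 (4).
The two groups share no amino acid, so total = 1 + 4 = 5.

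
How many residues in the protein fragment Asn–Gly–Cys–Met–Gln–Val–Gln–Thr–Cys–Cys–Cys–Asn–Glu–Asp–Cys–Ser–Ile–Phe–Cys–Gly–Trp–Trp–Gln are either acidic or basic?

2

Acidic: D, E. Basic: H, K, R.
Acidic residues here: Glu13, Asp14 (2).
Basic residues here: none (0).
The two groups share no amino acid, so total = 2 + 0 = 2.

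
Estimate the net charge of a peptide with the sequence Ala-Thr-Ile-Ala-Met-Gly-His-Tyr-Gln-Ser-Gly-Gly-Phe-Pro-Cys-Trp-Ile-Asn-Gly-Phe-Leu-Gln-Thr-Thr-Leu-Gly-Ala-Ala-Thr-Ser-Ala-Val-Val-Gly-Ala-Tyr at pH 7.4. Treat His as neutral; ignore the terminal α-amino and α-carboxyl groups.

At pH ~7.4 the Lys and Arg side chains are protonated (+1), the Asp and Glu side chains are deprotonated (−1), and with His taken as neutral all other side chains carry no charge.
Positive (K, R): none → +0.
Negative (D, E): none → −0.
Net charge = (+0) + (−0) = 0.

0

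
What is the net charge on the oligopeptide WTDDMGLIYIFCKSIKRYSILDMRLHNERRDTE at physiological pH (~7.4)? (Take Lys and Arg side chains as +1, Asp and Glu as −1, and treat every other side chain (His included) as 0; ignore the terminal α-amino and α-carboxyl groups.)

Positive (K, R): K13, K16, R17, R24, R29, R30 → +6.
Negative (D, E): D3, D4, D22, E28, D31, E33 → −6.
Net charge = (+6) + (−6) = 0.

0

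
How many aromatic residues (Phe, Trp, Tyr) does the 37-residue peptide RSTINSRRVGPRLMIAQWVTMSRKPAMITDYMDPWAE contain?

3

Matching residues: W18, Y31, W35.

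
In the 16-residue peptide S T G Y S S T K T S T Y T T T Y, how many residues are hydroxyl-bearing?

14

S, T, and Y are the three residues with a side-chain hydroxyl.
Matching residues: S1, T2, Y4, S5, S6, T7, T9, S10, T11, Y12, T13, T14, T15, Y16.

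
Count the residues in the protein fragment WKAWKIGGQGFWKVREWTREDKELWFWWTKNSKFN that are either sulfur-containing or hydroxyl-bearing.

Sulfur-containing: C, M. Hydroxyl-bearing: S, T, Y.
Sulfur-containing residues here: none (0).
Hydroxyl-bearing residues here: T18, T29, S32 (3).
The two groups share no amino acid, so total = 0 + 3 = 3.

3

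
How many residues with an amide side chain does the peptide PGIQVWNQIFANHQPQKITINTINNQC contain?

10

Only N (asparagine) and Q (glutamine) carry a side-chain carboxamide.
Matching residues: Q4, N7, Q8, N12, Q14, Q16, N21, N24, N25, Q26.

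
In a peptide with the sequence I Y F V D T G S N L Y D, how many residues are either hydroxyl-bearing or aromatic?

5

Hydroxyl-bearing: S, T, Y. Aromatic: F, W, Y.
Hydroxyl-bearing residues here: Y2, T6, S8, Y11 (4).
Aromatic residues here: Y2, F3, Y11 (3).
Y is in both groups, so the 2 Y residues must not be double-counted.
Total = 4 + 3 − 2 = 5.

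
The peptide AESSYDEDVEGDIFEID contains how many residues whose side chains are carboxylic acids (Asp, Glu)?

Matching residues: E2, D6, E7, D8, E10, D12, E15, D17.

8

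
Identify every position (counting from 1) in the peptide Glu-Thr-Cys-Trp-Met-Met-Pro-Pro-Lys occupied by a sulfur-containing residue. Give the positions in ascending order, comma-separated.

3, 5, 6

Cysteine (C, thiol) and methionine (M, thioether) are the two sulfur-containing amino acids.
Matching residues: Cys3, Met5, Met6.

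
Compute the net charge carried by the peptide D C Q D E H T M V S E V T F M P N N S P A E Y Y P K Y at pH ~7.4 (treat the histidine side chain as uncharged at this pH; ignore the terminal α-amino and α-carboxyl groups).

-4

At pH ~7.4 the Lys and Arg side chains are protonated (+1), the Asp and Glu side chains are deprotonated (−1), and with His taken as neutral all other side chains carry no charge.
Positive (K, R): K26 → +1.
Negative (D, E): D1, D4, E5, E11, E22 → −5.
Net charge = (+1) + (−5) = −4.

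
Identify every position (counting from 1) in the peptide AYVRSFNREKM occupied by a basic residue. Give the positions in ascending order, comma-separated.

4, 8, 10

Lysine (K), arginine (R), and histidine (H) have basic, nitrogen-containing side chains.
Matching residues: R4, R8, K10.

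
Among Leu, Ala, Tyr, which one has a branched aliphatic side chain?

The BCAAs are Val, Leu, and Ile — aliphatic side chains with a branch point.
Of the listed options, only Leu belongs to this group.

Leu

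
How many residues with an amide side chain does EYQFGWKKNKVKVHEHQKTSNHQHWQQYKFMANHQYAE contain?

9

The amide-side-chain residues are Asn (N) and Gln (Q).
Matching residues: Q3, N9, Q17, N21, Q23, Q26, Q27, N33, Q35.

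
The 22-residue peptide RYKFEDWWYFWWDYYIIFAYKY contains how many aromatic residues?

The aromatic amino acids are Phe (F, benzyl), Trp (W, indole), and Tyr (Y, phenol).
Matching residues: Y2, F4, W7, W8, Y9, F10, W11, W12, Y14, Y15, F18, Y20, Y22.

13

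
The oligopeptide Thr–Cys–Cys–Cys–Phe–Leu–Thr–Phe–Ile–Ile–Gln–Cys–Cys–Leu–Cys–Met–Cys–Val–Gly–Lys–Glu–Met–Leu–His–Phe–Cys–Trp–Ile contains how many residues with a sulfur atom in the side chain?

10

Cysteine (C, thiol) and methionine (M, thioether) are the two sulfur-containing amino acids.
Matching residues: Cys2, Cys3, Cys4, Cys12, Cys13, Cys15, Met16, Cys17, Met22, Cys26.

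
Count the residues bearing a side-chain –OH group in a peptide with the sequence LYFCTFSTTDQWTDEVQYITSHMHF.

S, T, and Y are the three residues with a side-chain hydroxyl.
Matching residues: Y2, T5, S7, T8, T9, T13, Y18, T20, S21.

9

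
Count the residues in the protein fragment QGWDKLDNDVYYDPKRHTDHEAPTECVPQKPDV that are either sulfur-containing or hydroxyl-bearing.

Sulfur-containing: C, M. Hydroxyl-bearing: S, T, Y.
Sulfur-containing residues here: C26 (1).
Hydroxyl-bearing residues here: Y11, Y12, T18, T24 (4).
The two groups share no amino acid, so total = 1 + 4 = 5.

5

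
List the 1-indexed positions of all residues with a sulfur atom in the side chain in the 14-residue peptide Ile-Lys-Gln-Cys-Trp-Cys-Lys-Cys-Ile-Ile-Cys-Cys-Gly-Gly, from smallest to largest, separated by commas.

Cysteine (C, thiol) and methionine (M, thioether) are the two sulfur-containing amino acids.
Matching residues: Cys4, Cys6, Cys8, Cys11, Cys12.

4, 6, 8, 11, 12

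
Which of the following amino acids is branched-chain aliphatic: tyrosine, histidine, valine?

Valine (V), leucine (L), and isoleucine (I) are the branched-chain amino acids.
Of the listed options, only valine belongs to this group.

valine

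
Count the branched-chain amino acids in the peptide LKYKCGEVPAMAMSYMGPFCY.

Valine (V), leucine (L), and isoleucine (I) are the branched-chain amino acids.
Matching residues: L1, V8.

2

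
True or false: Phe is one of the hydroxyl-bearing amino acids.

False

S, T, and Y are the three residues with a side-chain hydroxyl.
Phenylalanine is not in this group.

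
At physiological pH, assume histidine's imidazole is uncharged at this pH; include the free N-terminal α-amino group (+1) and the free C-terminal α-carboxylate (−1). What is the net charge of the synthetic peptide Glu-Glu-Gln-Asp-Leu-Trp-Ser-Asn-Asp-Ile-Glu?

The side chains ionized at physiological pH are Lys/Arg (+1) and Asp/Glu (−1); with His treated as neutral, nothing else contributes.
Positive (K, R): none → +0.
Negative (D, E): Glu1, Glu2, Asp4, Asp9, Glu11 → −5.
The N-terminus (+1) and C-terminus (−1) cancel.
Net charge = (+0) + (−5) = −5.

-5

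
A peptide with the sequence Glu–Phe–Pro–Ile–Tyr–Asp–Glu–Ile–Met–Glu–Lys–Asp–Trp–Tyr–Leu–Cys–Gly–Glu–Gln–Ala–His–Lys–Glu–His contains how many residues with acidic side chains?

7

Only D (aspartate) and E (glutamate) carry a side-chain carboxylic acid.
Matching residues: Glu1, Asp6, Glu7, Glu10, Asp12, Glu18, Glu23.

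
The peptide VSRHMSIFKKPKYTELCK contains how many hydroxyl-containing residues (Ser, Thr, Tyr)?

Matching residues: S2, S6, Y13, T14.

4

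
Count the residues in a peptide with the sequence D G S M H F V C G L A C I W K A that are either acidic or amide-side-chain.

Acidic: D, E. Amide-side-chain: N, Q.
Acidic residues here: D1 (1).
Amide-side-chain residues here: none (0).
The two groups share no amino acid, so total = 1 + 0 = 1.

1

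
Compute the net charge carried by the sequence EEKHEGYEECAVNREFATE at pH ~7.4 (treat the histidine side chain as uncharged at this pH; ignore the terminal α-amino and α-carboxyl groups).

-5

The side chains ionized at physiological pH are Lys/Arg (+1) and Asp/Glu (−1); with His treated as neutral, nothing else contributes.
Positive (K, R): K3, R14 → +2.
Negative (D, E): E1, E2, E5, E8, E9, E15, E19 → −7.
Net charge = (+2) + (−7) = −5.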